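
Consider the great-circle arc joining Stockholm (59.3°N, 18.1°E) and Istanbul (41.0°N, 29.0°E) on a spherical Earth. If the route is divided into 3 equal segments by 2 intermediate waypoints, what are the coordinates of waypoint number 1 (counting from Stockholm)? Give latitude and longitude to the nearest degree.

From cos δ = sin φ₁ sin φ₂ + cos φ₁ cos φ₂ cos Δλ, the central angle is δ ≈ 0.341 rad (19.5°).
Interpolate at f = 1/3 with slerp weights a = sin((1−f)δ)/sin δ ≈ 0.674, b = sin(fδ)/sin δ ≈ 0.339.
p = a·p₁ + b·p₂ ≈ (0.551, 0.231, 0.802); φ = arcsin(p_z) ≈ 53.32°, λ = atan2(p_y, p_x) ≈ 22.75°.

≈ 53°N, 23°E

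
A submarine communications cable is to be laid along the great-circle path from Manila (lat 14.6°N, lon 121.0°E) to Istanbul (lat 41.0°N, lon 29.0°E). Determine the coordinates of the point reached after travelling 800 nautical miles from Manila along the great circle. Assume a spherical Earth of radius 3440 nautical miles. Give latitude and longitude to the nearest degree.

≈ lat 23°N, lon 110°E

Write both endpoints as unit vectors p₁, p₂ with components (cos φ cos λ, cos φ sin λ, sin φ).
The central angle between the endpoints is δ = arccos(p₁·p₂) ≈ 1.430 rad (82.0°). The total great-circle distance is δ·R ≈ 1.430 × 3440 ≈ 4921 nmi, so the target fraction is f = 800/4921 ≈ 0.163.
Interpolate at f ≈ 0.163 with slerp weights a = sin((1−f)δ)/sin δ ≈ 0.941, b = sin(fδ)/sin δ ≈ 0.233.
p = a·p₁ + b·p₂ ≈ (-0.315, 0.865, 0.390); φ = arcsin(p_z) ≈ 22.94°, λ = atan2(p_y, p_x) ≈ 110.01°.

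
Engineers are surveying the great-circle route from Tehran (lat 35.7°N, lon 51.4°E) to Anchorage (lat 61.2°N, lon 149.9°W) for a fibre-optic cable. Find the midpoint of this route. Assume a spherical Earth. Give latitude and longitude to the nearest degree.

≈ lat 75°N, lon 77°E

Convert each endpoint to a unit vector on the sphere (x = cos φ cos λ, y = cos φ sin λ, z = sin φ).
The central angle between the endpoints is δ = arccos(p₁·p₂) ≈ 1.423 rad (81.6°).
Interpolate at f = 1/2 with slerp weights a = sin((1−f)δ)/sin δ ≈ 0.660, b = sin(fδ)/sin δ ≈ 0.660.
p = a·p₁ + b·p₂ ≈ (0.059, 0.260, 0.964); φ = arcsin(p_z) ≈ 74.56°, λ = atan2(p_y, p_x) ≈ 77.12°.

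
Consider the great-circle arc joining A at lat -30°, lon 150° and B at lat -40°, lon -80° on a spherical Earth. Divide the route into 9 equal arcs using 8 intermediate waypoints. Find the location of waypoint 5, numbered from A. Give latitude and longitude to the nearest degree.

From cos δ = sin φ₁ sin φ₂ + cos φ₁ cos φ₂ cos Δλ, the central angle is δ ≈ 1.676 rad (96.0°).
Interpolate at f = 5/9 with slerp weights a = sin((1−f)δ)/sin δ ≈ 0.682, b = sin(fδ)/sin δ ≈ 0.807.
p = a·p₁ + b·p₂ ≈ (-0.404, -0.313, -0.859); φ = arcsin(p_z) ≈ -59.25°, λ = atan2(p_y, p_x) ≈ -142.19°.

≈ lat -59°, lon -142°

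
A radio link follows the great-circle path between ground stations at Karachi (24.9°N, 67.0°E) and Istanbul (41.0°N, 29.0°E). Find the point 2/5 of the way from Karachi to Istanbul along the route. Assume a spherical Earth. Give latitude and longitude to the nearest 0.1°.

≈ (32.7°N, 53.5°E)

From cos δ = sin φ₁ sin φ₂ + cos φ₁ cos φ₂ cos Δλ, the central angle is δ ≈ 0.617 rad (35.3°).
Interpolate at f = 2/5 with slerp weights a = sin((1−f)δ)/sin δ ≈ 0.625, b = sin(fδ)/sin δ ≈ 0.422.
p = a·p₁ + b·p₂ ≈ (0.500, 0.677, 0.540); φ = arcsin(p_z) ≈ 32.70°, λ = atan2(p_y, p_x) ≈ 53.52°.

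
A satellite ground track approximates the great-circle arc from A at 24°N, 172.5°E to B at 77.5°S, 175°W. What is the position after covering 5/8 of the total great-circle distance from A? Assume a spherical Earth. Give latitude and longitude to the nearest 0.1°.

Write both endpoints as unit vectors p₁, p₂ with components (cos φ cos λ, cos φ sin λ, sin φ).
The central angle between the endpoints is δ = arccos(p₁·p₂) ≈ 1.776 rad (101.8°).
Interpolate at f = 5/8 with slerp weights a = sin((1−f)δ)/sin δ ≈ 0.631, b = sin(fδ)/sin δ ≈ 0.915.
p = a·p₁ + b·p₂ ≈ (-0.769, 0.058, -0.637); φ = arcsin(p_z) ≈ -39.54°, λ = atan2(p_y, p_x) ≈ 175.69°.

≈ 39.5°S, 175.7°E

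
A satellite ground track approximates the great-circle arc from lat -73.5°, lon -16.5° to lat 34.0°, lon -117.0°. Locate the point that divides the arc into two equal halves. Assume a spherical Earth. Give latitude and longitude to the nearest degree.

≈ lat -26°, lon -97°

Convert each endpoint to a unit vector on the sphere (x = cos φ cos λ, y = cos φ sin λ, z = sin φ).
The central angle between the endpoints is δ = arccos(p₁·p₂) ≈ 2.188 rad (125.4°).
Interpolate at f = 1/2 with slerp weights a = sin((1−f)δ)/sin δ ≈ 1.090, b = sin(fδ)/sin δ ≈ 1.090.
p = a·p₁ + b·p₂ ≈ (-0.113, -0.893, -0.436); φ = arcsin(p_z) ≈ -25.82°, λ = atan2(p_y, p_x) ≈ -97.24°.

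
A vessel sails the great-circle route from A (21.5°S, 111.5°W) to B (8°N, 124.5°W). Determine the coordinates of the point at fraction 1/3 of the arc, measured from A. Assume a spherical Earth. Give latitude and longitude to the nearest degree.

≈ (12°S, 116°W)

The haversine formula gives a central angle δ ≈ 0.561 rad (32.1°) between the endpoints.
Interpolate at f = 1/3 with slerp weights a = sin((1−f)δ)/sin δ ≈ 0.687, b = sin(fδ)/sin δ ≈ 0.349.
p = a·p₁ + b·p₂ ≈ (-0.430, -0.880, -0.203); φ = arcsin(p_z) ≈ -11.71°, λ = atan2(p_y, p_x) ≈ -116.06°.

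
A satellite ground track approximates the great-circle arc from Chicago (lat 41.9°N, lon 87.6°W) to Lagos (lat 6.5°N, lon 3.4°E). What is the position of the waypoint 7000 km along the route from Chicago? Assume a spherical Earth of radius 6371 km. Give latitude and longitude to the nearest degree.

Convert each endpoint to a unit vector on the sphere (x = cos φ cos λ, y = cos φ sin λ, z = sin φ).
The central angle between the endpoints is δ = arccos(p₁·p₂) ≈ 1.508 rad (86.4°). The total great-circle distance is δ·R ≈ 1.508 × 6371 ≈ 9608 km, so the target fraction is f = 7000/9608 ≈ 0.729.
Interpolate at f ≈ 0.729 with slerp weights a = sin((1−f)δ)/sin δ ≈ 0.399, b = sin(fδ)/sin δ ≈ 0.892.
p = a·p₁ + b·p₂ ≈ (0.898, -0.244, 0.367); φ = arcsin(p_z) ≈ 21.55°, λ = atan2(p_y, p_x) ≈ -15.21°.

≈ lat 22°N, lon 15°W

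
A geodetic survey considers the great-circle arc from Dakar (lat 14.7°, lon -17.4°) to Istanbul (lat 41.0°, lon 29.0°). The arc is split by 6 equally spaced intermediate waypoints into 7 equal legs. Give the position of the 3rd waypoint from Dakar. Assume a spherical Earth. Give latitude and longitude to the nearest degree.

Write both endpoints as unit vectors p₁, p₂ with components (cos φ cos λ, cos φ sin λ, sin φ).
The central angle between the endpoints is δ = arccos(p₁·p₂) ≈ 0.837 rad (47.9°).
Interpolate at f = 3/7 with slerp weights a = sin((1−f)δ)/sin δ ≈ 0.620, b = sin(fδ)/sin δ ≈ 0.473.
p = a·p₁ + b·p₂ ≈ (0.884, -0.006, 0.467); φ = arcsin(p_z) ≈ 27.86°, λ = atan2(p_y, p_x) ≈ -0.41°.

≈ lat 28°, lon 0°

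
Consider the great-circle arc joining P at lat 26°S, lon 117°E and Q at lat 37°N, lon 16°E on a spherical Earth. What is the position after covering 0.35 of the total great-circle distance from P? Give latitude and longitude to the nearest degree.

The haversine formula gives a central angle δ ≈ 1.983 rad (113.6°) between the endpoints.
Interpolate at f = 0.35 with slerp weights a = sin((1−f)δ)/sin δ ≈ 1.048, b = sin(fδ)/sin δ ≈ 0.698.
p = a·p₁ + b·p₂ ≈ (0.108, 0.993, -0.039); φ = arcsin(p_z) ≈ -2.26°, λ = atan2(p_y, p_x) ≈ 83.78°.

≈ lat 2°S, lon 84°E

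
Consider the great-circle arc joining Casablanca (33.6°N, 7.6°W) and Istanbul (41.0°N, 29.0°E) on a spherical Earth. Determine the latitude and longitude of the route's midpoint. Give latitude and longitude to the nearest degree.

≈ 39°N, 10°E

Convert each endpoint to a unit vector on the sphere (x = cos φ cos λ, y = cos φ sin λ, z = sin φ).
The central angle between the endpoints is δ = arccos(p₁·p₂) ≈ 0.520 rad (29.8°).
Interpolate at f = 1/2 with slerp weights a = sin((1−f)δ)/sin δ ≈ 0.517, b = sin(fδ)/sin δ ≈ 0.517.
p = a·p₁ + b·p₂ ≈ (0.769, 0.132, 0.626); φ = arcsin(p_z) ≈ 38.74°, λ = atan2(p_y, p_x) ≈ 9.77°.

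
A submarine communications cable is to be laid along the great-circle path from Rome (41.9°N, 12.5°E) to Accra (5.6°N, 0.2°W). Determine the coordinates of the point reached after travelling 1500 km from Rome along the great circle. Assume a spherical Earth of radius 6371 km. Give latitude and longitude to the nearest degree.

Convert each endpoint to a unit vector on the sphere (x = cos φ cos λ, y = cos φ sin λ, z = sin φ).
The central angle between the endpoints is δ = arccos(p₁·p₂) ≈ 0.664 rad (38.0°). The total great-circle distance is δ·R ≈ 0.664 × 6371 ≈ 4228 km, so the target fraction is f = 1500/4228 ≈ 0.355.
Interpolate at f ≈ 0.355 with slerp weights a = sin((1−f)δ)/sin δ ≈ 0.674, b = sin(fδ)/sin δ ≈ 0.379.
p = a·p₁ + b·p₂ ≈ (0.867, 0.107, 0.487); φ = arcsin(p_z) ≈ 29.15°, λ = atan2(p_y, p_x) ≈ 7.06°.

≈ 29°N, 7°E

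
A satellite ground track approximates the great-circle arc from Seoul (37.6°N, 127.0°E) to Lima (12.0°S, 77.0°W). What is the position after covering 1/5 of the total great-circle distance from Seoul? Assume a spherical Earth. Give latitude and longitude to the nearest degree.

≈ 53°N, 163°E

Convert each endpoint to a unit vector on the sphere (x = cos φ cos λ, y = cos φ sin λ, z = sin φ).
The central angle between the endpoints is δ = arccos(p₁·p₂) ≈ 2.559 rad (146.6°).
Interpolate at f = 1/5 with slerp weights a = sin((1−f)δ)/sin δ ≈ 1.614, b = sin(fδ)/sin δ ≈ 0.890.
p = a·p₁ + b·p₂ ≈ (-0.574, 0.174, 0.800); φ = arcsin(p_z) ≈ 53.14°, λ = atan2(p_y, p_x) ≈ 163.16°.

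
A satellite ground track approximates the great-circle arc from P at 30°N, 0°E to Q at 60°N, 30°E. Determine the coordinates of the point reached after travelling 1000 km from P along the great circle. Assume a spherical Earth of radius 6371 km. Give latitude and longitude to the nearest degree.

Write both endpoints as unit vectors p₁, p₂ with components (cos φ cos λ, cos φ sin λ, sin φ).
The central angle between the endpoints is δ = arccos(p₁·p₂) ≈ 0.630 rad (36.1°). The total great-circle distance is δ·R ≈ 0.630 × 6371 ≈ 4014 km, so the target fraction is f = 1000/4014 ≈ 0.249.
Interpolate at f ≈ 0.249 with slerp weights a = sin((1−f)δ)/sin δ ≈ 0.773, b = sin(fδ)/sin δ ≈ 0.265.
p = a·p₁ + b·p₂ ≈ (0.785, 0.066, 0.616); φ = arcsin(p_z) ≈ 38.06°, λ = atan2(p_y, p_x) ≈ 4.83°.

≈ 38°N, 5°E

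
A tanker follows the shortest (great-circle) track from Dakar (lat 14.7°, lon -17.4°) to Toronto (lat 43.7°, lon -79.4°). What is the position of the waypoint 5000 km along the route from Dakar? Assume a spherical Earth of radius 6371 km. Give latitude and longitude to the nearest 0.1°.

≈ lat 39.8°, lon -60.2°

Convert each endpoint to a unit vector on the sphere (x = cos φ cos λ, y = cos φ sin λ, z = sin φ).
The central angle between the endpoints is δ = arccos(p₁·p₂) ≈ 1.043 rad (59.8°). The total great-circle distance is δ·R ≈ 1.043 × 6371 ≈ 6645 km, so the target fraction is f = 5000/6645 ≈ 0.752.
Interpolate at f ≈ 0.752 with slerp weights a = sin((1−f)δ)/sin δ ≈ 0.296, b = sin(fδ)/sin δ ≈ 0.818.
p = a·p₁ + b·p₂ ≈ (0.382, -0.667, 0.640); φ = arcsin(p_z) ≈ 39.80°, λ = atan2(p_y, p_x) ≈ -60.22°.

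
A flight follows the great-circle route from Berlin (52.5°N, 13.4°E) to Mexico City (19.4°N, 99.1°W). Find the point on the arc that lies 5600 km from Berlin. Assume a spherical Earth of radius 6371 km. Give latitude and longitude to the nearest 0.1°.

Write both endpoints as unit vectors p₁, p₂ with components (cos φ cos λ, cos φ sin λ, sin φ).
The central angle between the endpoints is δ = arccos(p₁·p₂) ≈ 1.527 rad (87.5°). The total great-circle distance is δ·R ≈ 1.527 × 6371 ≈ 9728 km, so the target fraction is f = 5600/9728 ≈ 0.576.
Interpolate at f ≈ 0.576 with slerp weights a = sin((1−f)δ)/sin δ ≈ 0.604, b = sin(fδ)/sin δ ≈ 0.771.
p = a·p₁ + b·p₂ ≈ (0.243, -0.633, 0.735); φ = arcsin(p_z) ≈ 47.34°, λ = atan2(p_y, p_x) ≈ -69.00°.

≈ 47.3°N, 69.0°W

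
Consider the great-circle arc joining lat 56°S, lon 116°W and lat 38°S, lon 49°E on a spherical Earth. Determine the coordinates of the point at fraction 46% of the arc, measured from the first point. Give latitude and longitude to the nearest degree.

From cos δ = sin φ₁ sin φ₂ + cos φ₁ cos φ₂ cos Δλ, the central angle is δ ≈ 1.486 rad (85.1°).
Interpolate at f = 0.46 with slerp weights a = sin((1−f)δ)/sin δ ≈ 0.722, b = sin(fδ)/sin δ ≈ 0.634.
p = a·p₁ + b·p₂ ≈ (0.151, 0.014, -0.988); φ = arcsin(p_z) ≈ -81.29°, λ = atan2(p_y, p_x) ≈ 5.40°.

≈ lat 81°S, lon 5°E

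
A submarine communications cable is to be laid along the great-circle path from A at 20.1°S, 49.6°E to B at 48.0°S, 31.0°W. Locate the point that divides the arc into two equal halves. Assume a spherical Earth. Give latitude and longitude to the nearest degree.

The haversine formula gives a central angle δ ≈ 1.205 rad (69.0°) between the endpoints.
Interpolate at f = 1/2 with slerp weights a = sin((1−f)δ)/sin δ ≈ 0.607, b = sin(fδ)/sin δ ≈ 0.607.
p = a·p₁ + b·p₂ ≈ (0.717, 0.225, -0.659); φ = arcsin(p_z) ≈ -41.26°, λ = atan2(p_y, p_x) ≈ 17.40°.

≈ 41°S, 17°E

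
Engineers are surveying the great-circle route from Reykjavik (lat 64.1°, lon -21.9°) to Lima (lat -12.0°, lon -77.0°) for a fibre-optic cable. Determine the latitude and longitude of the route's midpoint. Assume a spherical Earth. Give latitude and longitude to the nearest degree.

≈ lat 28°, lon -61°

Write both endpoints as unit vectors p₁, p₂ with components (cos φ cos λ, cos φ sin λ, sin φ).
The central angle between the endpoints is δ = arccos(p₁·p₂) ≈ 1.513 rad (86.7°).
Interpolate at f = 1/2 with slerp weights a = sin((1−f)δ)/sin δ ≈ 0.688, b = sin(fδ)/sin δ ≈ 0.688.
p = a·p₁ + b·p₂ ≈ (0.430, -0.767, 0.476); φ = arcsin(p_z) ≈ 28.40°, λ = atan2(p_y, p_x) ≈ -60.74°.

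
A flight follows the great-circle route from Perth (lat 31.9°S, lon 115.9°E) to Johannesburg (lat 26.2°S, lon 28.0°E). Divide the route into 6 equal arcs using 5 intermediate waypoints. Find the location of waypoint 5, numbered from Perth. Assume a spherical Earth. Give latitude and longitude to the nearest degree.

Convert each endpoint to a unit vector on the sphere (x = cos φ cos λ, y = cos φ sin λ, z = sin φ).
The central angle between the endpoints is δ = arccos(p₁·p₂) ≈ 1.307 rad (74.9°).
Interpolate at f = 5/6 with slerp weights a = sin((1−f)δ)/sin δ ≈ 0.224, b = sin(fδ)/sin δ ≈ 0.918.
p = a·p₁ + b·p₂ ≈ (0.644, 0.558, -0.524); φ = arcsin(p_z) ≈ -31.57°, λ = atan2(p_y, p_x) ≈ 40.88°.

≈ lat 32°S, lon 41°E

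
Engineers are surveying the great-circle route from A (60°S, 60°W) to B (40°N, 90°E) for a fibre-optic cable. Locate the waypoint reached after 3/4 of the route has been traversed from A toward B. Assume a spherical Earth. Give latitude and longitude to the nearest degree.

≈ (6°N, 70°E)

Convert each endpoint to a unit vector on the sphere (x = cos φ cos λ, y = cos φ sin λ, z = sin φ).
The central angle between the endpoints is δ = arccos(p₁·p₂) ≈ 2.665 rad (152.7°).
Interpolate at f = 3/4 with slerp weights a = sin((1−f)δ)/sin δ ≈ 1.346, b = sin(fδ)/sin δ ≈ 1.982.
p = a·p₁ + b·p₂ ≈ (0.336, 0.935, 0.108); φ = arcsin(p_z) ≈ 6.22°, λ = atan2(p_y, p_x) ≈ 70.22°.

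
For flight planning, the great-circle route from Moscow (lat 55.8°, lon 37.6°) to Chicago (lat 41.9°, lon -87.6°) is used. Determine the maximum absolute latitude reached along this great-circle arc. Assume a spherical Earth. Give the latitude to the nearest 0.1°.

≈ 68.9°

The great circle lies in the plane with unit normal n̂ = (p₁ × p₂)/|p₁ × p₂|.
Here n̂_z ≈ -0.360; the vertex latitude is φ_max = arccos|n̂_z| ≈ 68.9°.
Check via Clairaut: cos φ_max = |cos φ₁| · sin C = cos(55.8°)·sin(39.8°) ≈ 0.360, again giving ≈ 68.9°.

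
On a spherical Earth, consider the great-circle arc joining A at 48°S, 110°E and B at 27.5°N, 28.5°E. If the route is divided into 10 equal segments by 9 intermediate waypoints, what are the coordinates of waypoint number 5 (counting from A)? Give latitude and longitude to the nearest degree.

Convert each endpoint to a unit vector on the sphere (x = cos φ cos λ, y = cos φ sin λ, z = sin φ).
The central angle between the endpoints is δ = arccos(p₁·p₂) ≈ 1.829 rad (104.8°).
Interpolate at f = 5/10 with slerp weights a = sin((1−f)δ)/sin δ ≈ 0.819, b = sin(fδ)/sin δ ≈ 0.819.
p = a·p₁ + b·p₂ ≈ (0.451, 0.862, -0.231); φ = arcsin(p_z) ≈ -13.33°, λ = atan2(p_y, p_x) ≈ 62.37°.

≈ 13°S, 62°E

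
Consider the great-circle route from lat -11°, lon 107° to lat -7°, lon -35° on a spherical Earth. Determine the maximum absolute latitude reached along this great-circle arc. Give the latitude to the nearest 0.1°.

The great circle lies in the plane with unit normal n̂ = (p₁ × p₂)/|p₁ × p₂|.
Here n̂_z ≈ -0.898; the vertex latitude is φ_max = arccos|n̂_z| ≈ 26.0°.

≈ -26.0°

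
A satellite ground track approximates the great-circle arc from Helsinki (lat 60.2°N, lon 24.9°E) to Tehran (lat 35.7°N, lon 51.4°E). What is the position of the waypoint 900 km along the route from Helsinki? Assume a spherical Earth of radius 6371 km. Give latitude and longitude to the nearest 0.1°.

≈ lat 54.2°N, lon 35.0°E

Write both endpoints as unit vectors p₁, p₂ with components (cos φ cos λ, cos φ sin λ, sin φ).
The central angle between the endpoints is δ = arccos(p₁·p₂) ≈ 0.521 rad (29.8°). The total great-circle distance is δ·R ≈ 0.521 × 6371 ≈ 3316 km, so the target fraction is f = 900/3316 ≈ 0.271.
Interpolate at f ≈ 0.271 with slerp weights a = sin((1−f)δ)/sin δ ≈ 0.744, b = sin(fδ)/sin δ ≈ 0.283.
p = a·p₁ + b·p₂ ≈ (0.479, 0.335, 0.811); φ = arcsin(p_z) ≈ 54.21°, λ = atan2(p_y, p_x) ≈ 35.00°.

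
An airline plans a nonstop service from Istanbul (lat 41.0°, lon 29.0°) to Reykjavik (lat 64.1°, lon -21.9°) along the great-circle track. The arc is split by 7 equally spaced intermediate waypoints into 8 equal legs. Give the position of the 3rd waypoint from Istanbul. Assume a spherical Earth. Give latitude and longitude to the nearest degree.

Convert each endpoint to a unit vector on the sphere (x = cos φ cos λ, y = cos φ sin λ, z = sin φ).
The central angle between the endpoints is δ = arccos(p₁·p₂) ≈ 0.647 rad (37.1°).
Interpolate at f = 3/8 with slerp weights a = sin((1−f)δ)/sin δ ≈ 0.653, b = sin(fδ)/sin δ ≈ 0.399.
p = a·p₁ + b·p₂ ≈ (0.592, 0.174, 0.787); φ = arcsin(p_z) ≈ 51.88°, λ = atan2(p_y, p_x) ≈ 16.36°.

≈ lat 52°, lon 16°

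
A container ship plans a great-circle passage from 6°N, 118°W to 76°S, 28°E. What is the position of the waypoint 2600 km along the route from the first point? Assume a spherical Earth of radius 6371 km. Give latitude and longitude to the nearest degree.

≈ 17°S, 115°W

From cos δ = sin φ₁ sin φ₂ + cos φ₁ cos φ₂ cos Δλ, the central angle is δ ≈ 1.876 rad (107.5°). The total great-circle distance is δ·R ≈ 1.876 × 6371 ≈ 11955 km, so the target fraction is f = 2600/11955 ≈ 0.217.
Interpolate at f ≈ 0.217 with slerp weights a = sin((1−f)δ)/sin δ ≈ 1.043, b = sin(fδ)/sin δ ≈ 0.416.
p = a·p₁ + b·p₂ ≈ (-0.398, -0.869, -0.295); φ = arcsin(p_z) ≈ -17.14°, λ = atan2(p_y, p_x) ≈ -114.62°.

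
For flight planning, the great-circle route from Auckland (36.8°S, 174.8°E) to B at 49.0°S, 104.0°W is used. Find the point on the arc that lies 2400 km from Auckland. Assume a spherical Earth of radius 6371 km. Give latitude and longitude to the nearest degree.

≈ 48°S, 160°W

From cos δ = sin φ₁ sin φ₂ + cos φ₁ cos φ₂ cos Δλ, the central angle is δ ≈ 1.009 rad (57.8°). The total great-circle distance is δ·R ≈ 1.009 × 6371 ≈ 6430 km, so the target fraction is f = 2400/6430 ≈ 0.373.
Interpolate at f ≈ 0.373 with slerp weights a = sin((1−f)δ)/sin δ ≈ 0.698, b = sin(fδ)/sin δ ≈ 0.435.
p = a·p₁ + b·p₂ ≈ (-0.626, -0.226, -0.746); φ = arcsin(p_z) ≈ -48.28°, λ = atan2(p_y, p_x) ≈ -160.15°.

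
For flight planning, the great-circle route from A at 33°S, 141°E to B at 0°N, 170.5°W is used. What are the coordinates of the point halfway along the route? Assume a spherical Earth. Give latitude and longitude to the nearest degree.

Convert each endpoint to a unit vector on the sphere (x = cos φ cos λ, y = cos φ sin λ, z = sin φ).
The central angle between the endpoints is δ = arccos(p₁·p₂) ≈ 0.982 rad (56.2°).
Interpolate at f = 1/2 with slerp weights a = sin((1−f)δ)/sin δ ≈ 0.567, b = sin(fδ)/sin δ ≈ 0.567.
p = a·p₁ + b·p₂ ≈ (-0.929, 0.206, -0.309); φ = arcsin(p_z) ≈ -17.98°, λ = atan2(p_y, p_x) ≈ 167.51°.

≈ 18°S, 168°E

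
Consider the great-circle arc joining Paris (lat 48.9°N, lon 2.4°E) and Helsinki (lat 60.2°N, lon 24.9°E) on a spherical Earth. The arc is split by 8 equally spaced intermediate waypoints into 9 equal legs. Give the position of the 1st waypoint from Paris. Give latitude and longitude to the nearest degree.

≈ lat 50°N, lon 4°E

Convert each endpoint to a unit vector on the sphere (x = cos φ cos λ, y = cos φ sin λ, z = sin φ).
The central angle between the endpoints is δ = arccos(p₁·p₂) ≈ 0.299 rad (17.1°).
Interpolate at f = 1/9 with slerp weights a = sin((1−f)δ)/sin δ ≈ 0.892, b = sin(fδ)/sin δ ≈ 0.113.
p = a·p₁ + b·p₂ ≈ (0.636, 0.048, 0.770); φ = arcsin(p_z) ≈ 50.33°, λ = atan2(p_y, p_x) ≈ 4.33°.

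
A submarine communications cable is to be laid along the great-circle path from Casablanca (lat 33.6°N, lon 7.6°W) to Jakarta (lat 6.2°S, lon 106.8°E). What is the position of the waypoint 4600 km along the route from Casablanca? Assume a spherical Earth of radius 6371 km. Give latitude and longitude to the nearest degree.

From cos δ = sin φ₁ sin φ₂ + cos φ₁ cos φ₂ cos Δλ, the central angle is δ ≈ 1.984 rad (113.7°). The total great-circle distance is δ·R ≈ 1.984 × 6371 ≈ 12642 km, so the target fraction is f = 4600/12642 ≈ 0.364.
Interpolate at f ≈ 0.364 with slerp weights a = sin((1−f)δ)/sin δ ≈ 1.040, b = sin(fδ)/sin δ ≈ 0.722.
p = a·p₁ + b·p₂ ≈ (0.652, 0.572, 0.498); φ = arcsin(p_z) ≈ 29.86°, λ = atan2(p_y, p_x) ≈ 41.29°.

≈ lat 30°N, lon 41°E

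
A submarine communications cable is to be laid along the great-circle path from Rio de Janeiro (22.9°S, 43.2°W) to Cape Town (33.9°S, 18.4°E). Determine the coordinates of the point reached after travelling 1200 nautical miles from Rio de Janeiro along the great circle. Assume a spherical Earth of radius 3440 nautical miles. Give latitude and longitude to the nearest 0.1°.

Write both endpoints as unit vectors p₁, p₂ with components (cos φ cos λ, cos φ sin λ, sin φ).
The central angle between the endpoints is δ = arccos(p₁·p₂) ≈ 0.951 rad (54.5°). The total great-circle distance is δ·R ≈ 0.951 × 3440 ≈ 3272 nmi, so the target fraction is f = 1200/3272 ≈ 0.367.
Interpolate at f ≈ 0.367 with slerp weights a = sin((1−f)δ)/sin δ ≈ 0.696, b = sin(fδ)/sin δ ≈ 0.420.
p = a·p₁ + b·p₂ ≈ (0.798, -0.329, -0.505); φ = arcsin(p_z) ≈ -30.33°, λ = atan2(p_y, p_x) ≈ -22.40°.

≈ 30.3°S, 22.4°W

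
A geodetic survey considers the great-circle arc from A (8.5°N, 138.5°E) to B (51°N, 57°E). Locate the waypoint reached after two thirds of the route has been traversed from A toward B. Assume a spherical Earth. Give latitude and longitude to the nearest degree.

Write both endpoints as unit vectors p₁, p₂ with components (cos φ cos λ, cos φ sin λ, sin φ).
The central angle between the endpoints is δ = arccos(p₁·p₂) ≈ 1.362 rad (78.1°).
Interpolate at f = 2/3 with slerp weights a = sin((1−f)δ)/sin δ ≈ 0.448, b = sin(fδ)/sin δ ≈ 0.806.
p = a·p₁ + b·p₂ ≈ (-0.056, 0.719, 0.693); φ = arcsin(p_z) ≈ 43.83°, λ = atan2(p_y, p_x) ≈ 94.45°.

≈ (44°N, 94°E)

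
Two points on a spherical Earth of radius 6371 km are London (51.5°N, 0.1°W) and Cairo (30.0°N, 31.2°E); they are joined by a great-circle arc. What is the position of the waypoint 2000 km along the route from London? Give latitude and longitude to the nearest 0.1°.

≈ (40.2°N, 20.2°E)

From cos δ = sin φ₁ sin φ₂ + cos φ₁ cos φ₂ cos Δλ, the central angle is δ ≈ 0.551 rad (31.6°). The total great-circle distance is δ·R ≈ 0.551 × 6371 ≈ 3511 km, so the target fraction is f = 2000/3511 ≈ 0.570.
Interpolate at f ≈ 0.570 with slerp weights a = sin((1−f)δ)/sin δ ≈ 0.449, b = sin(fδ)/sin δ ≈ 0.590.
p = a·p₁ + b·p₂ ≈ (0.716, 0.264, 0.646); φ = arcsin(p_z) ≈ 40.24°, λ = atan2(p_y, p_x) ≈ 20.24°.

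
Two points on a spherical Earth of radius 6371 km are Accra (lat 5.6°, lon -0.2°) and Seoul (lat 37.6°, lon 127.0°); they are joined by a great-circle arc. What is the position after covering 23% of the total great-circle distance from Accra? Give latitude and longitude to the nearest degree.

≈ lat 24°, lon 20°

Write both endpoints as unit vectors p₁, p₂ with components (cos φ cos λ, cos φ sin λ, sin φ).
The central angle between the endpoints is δ = arccos(p₁·p₂) ≈ 2.001 rad (114.7°).
Interpolate at f = 0.23 with slerp weights a = sin((1−f)δ)/sin δ ≈ 1.100, b = sin(fδ)/sin δ ≈ 0.489.
p = a·p₁ + b·p₂ ≈ (0.862, 0.305, 0.406); φ = arcsin(p_z) ≈ 23.92°, λ = atan2(p_y, p_x) ≈ 19.52°.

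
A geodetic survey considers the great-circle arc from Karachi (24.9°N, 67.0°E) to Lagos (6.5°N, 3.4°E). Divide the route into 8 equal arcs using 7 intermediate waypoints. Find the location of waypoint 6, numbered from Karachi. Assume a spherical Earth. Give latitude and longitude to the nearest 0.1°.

≈ 12.8°N, 18.1°E

From cos δ = sin φ₁ sin φ₂ + cos φ₁ cos φ₂ cos Δλ, the central angle is δ ≈ 1.106 rad (63.4°).
Interpolate at f = 6/8 with slerp weights a = sin((1−f)δ)/sin δ ≈ 0.305, b = sin(fδ)/sin δ ≈ 0.825.
p = a·p₁ + b·p₂ ≈ (0.927, 0.304, 0.222); φ = arcsin(p_z) ≈ 12.83°, λ = atan2(p_y, p_x) ≈ 18.14°.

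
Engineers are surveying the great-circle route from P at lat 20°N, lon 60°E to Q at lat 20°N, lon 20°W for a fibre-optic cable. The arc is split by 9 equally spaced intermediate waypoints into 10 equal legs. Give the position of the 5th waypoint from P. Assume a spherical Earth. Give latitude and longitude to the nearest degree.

≈ lat 25°N, lon 20°E

Write both endpoints as unit vectors p₁, p₂ with components (cos φ cos λ, cos φ sin λ, sin φ).
The central angle between the endpoints is δ = arccos(p₁·p₂) ≈ 1.297 rad (74.3°).
Interpolate at f = 5/10 with slerp weights a = sin((1−f)δ)/sin δ ≈ 0.627, b = sin(fδ)/sin δ ≈ 0.627.
p = a·p₁ + b·p₂ ≈ (0.849, 0.309, 0.429); φ = arcsin(p_z) ≈ 25.41°, λ = atan2(p_y, p_x) ≈ 20.00°.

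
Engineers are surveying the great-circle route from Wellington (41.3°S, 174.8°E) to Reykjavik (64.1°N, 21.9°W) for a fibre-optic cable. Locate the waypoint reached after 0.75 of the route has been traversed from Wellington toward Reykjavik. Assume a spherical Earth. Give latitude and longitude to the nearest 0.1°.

Convert each endpoint to a unit vector on the sphere (x = cos φ cos λ, y = cos φ sin λ, z = sin φ).
The central angle between the endpoints is δ = arccos(p₁·p₂) ≈ 2.709 rad (155.2°).
Interpolate at f = 0.75 with slerp weights a = sin((1−f)δ)/sin δ ≈ 1.496, b = sin(fδ)/sin δ ≈ 2.138.
p = a·p₁ + b·p₂ ≈ (-0.253, -0.246, 0.936); φ = arcsin(p_z) ≈ 69.32°, λ = atan2(p_y, p_x) ≈ -135.75°.

≈ 69.3°N, 135.7°W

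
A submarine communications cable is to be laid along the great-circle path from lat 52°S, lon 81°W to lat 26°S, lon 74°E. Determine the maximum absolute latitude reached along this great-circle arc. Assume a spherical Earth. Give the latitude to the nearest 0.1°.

The great circle lies in the plane with unit normal n̂ = (p₁ × p₂)/|p₁ × p₂|.
Here n̂_z ≈ +0.237; the vertex latitude is φ_max = arccos|n̂_z| ≈ 76.3°.

≈ 76.3°S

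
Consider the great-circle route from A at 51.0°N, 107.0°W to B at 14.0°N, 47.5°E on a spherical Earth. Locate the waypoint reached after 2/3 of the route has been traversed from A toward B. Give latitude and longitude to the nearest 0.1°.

The haversine formula gives a central angle δ ≈ 1.942 rad (111.3°) between the endpoints.
Interpolate at f = 2/3 with slerp weights a = sin((1−f)δ)/sin δ ≈ 0.647, b = sin(fδ)/sin δ ≈ 1.033.
p = a·p₁ + b·p₂ ≈ (0.558, 0.349, 0.753); φ = arcsin(p_z) ≈ 48.84°, λ = atan2(p_y, p_x) ≈ 32.04°.

≈ 48.8°N, 32.0°E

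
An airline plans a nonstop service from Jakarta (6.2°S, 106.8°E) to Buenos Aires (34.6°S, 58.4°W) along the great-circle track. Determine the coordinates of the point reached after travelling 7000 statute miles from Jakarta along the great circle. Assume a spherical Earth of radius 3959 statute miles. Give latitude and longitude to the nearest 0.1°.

The haversine formula gives a central angle δ ≈ 2.389 rad (136.9°) between the endpoints. The total great-circle distance is δ·R ≈ 2.389 × 3959 ≈ 9458 mi, so the target fraction is f = 7000/9458 ≈ 0.740.
Interpolate at f ≈ 0.740 with slerp weights a = sin((1−f)δ)/sin δ ≈ 0.851, b = sin(fδ)/sin δ ≈ 1.434.
p = a·p₁ + b·p₂ ≈ (0.374, -0.196, -0.906); φ = arcsin(p_z) ≈ -65.02°, λ = atan2(p_y, p_x) ≈ -27.63°.

≈ 65.0°S, 27.6°W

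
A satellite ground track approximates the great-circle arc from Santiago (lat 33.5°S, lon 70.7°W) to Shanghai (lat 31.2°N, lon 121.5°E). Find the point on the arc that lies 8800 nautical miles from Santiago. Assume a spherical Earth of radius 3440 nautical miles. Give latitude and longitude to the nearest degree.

≈ lat 23°N, lon 145°E

Write both endpoints as unit vectors p₁, p₂ with components (cos φ cos λ, cos φ sin λ, sin φ).
The central angle between the endpoints is δ = arccos(p₁·p₂) ≈ 2.957 rad (169.4°). The total great-circle distance is δ·R ≈ 2.957 × 3440 ≈ 10173 nmi, so the target fraction is f = 8800/10173 ≈ 0.865.
Interpolate at f ≈ 0.865 with slerp weights a = sin((1−f)δ)/sin δ ≈ 2.123, b = sin(fδ)/sin δ ≈ 3.008.
p = a·p₁ + b·p₂ ≈ (-0.759, 0.523, 0.387); φ = arcsin(p_z) ≈ 22.75°, λ = atan2(p_y, p_x) ≈ 145.43°.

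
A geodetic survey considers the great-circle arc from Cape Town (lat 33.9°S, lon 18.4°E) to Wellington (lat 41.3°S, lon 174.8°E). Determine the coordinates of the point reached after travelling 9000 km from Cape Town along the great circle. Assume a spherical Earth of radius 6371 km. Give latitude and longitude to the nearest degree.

≈ lat 60°S, lon 161°E

Convert each endpoint to a unit vector on the sphere (x = cos φ cos λ, y = cos φ sin λ, z = sin φ).
The central angle between the endpoints is δ = arccos(p₁·p₂) ≈ 1.776 rad (101.7°). The total great-circle distance is δ·R ≈ 1.776 × 6371 ≈ 11312 km, so the target fraction is f = 9000/11312 ≈ 0.796.
Interpolate at f ≈ 0.796 with slerp weights a = sin((1−f)δ)/sin δ ≈ 0.363, b = sin(fδ)/sin δ ≈ 1.009.
p = a·p₁ + b·p₂ ≈ (-0.469, 0.164, -0.868); φ = arcsin(p_z) ≈ -60.21°, λ = atan2(p_y, p_x) ≈ 160.77°.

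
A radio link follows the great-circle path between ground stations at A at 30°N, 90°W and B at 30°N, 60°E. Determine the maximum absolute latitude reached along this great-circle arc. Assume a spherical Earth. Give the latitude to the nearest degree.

≈ 66°N

The great circle lies in the plane with unit normal n̂ = (p₁ × p₂)/|p₁ × p₂|.
Here n̂_z ≈ +0.409; the vertex latitude is φ_max = arccos|n̂_z| ≈ 65.9°.
Check via Clairaut: cos φ_max = |cos φ₁| · sin C = cos(30.0°)·sin(28.2°) ≈ 0.409, again giving ≈ 65.9°.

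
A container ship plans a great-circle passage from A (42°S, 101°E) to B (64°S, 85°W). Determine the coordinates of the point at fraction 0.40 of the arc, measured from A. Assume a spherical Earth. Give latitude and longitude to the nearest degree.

The haversine formula gives a central angle δ ≈ 1.290 rad (73.9°) between the endpoints.
Interpolate at f = 0.40 with slerp weights a = sin((1−f)δ)/sin δ ≈ 0.727, b = sin(fδ)/sin δ ≈ 0.513.
p = a·p₁ + b·p₂ ≈ (-0.084, 0.306, -0.948); φ = arcsin(p_z) ≈ -71.48°, λ = atan2(p_y, p_x) ≈ 105.25°.

≈ (71°S, 105°E)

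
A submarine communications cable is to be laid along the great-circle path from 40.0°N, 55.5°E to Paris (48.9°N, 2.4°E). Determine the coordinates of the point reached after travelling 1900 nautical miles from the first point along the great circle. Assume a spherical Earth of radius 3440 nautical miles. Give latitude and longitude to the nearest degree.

Write both endpoints as unit vectors p₁, p₂ with components (cos φ cos λ, cos φ sin λ, sin φ).
The central angle between the endpoints is δ = arccos(p₁·p₂) ≈ 0.665 rad (38.1°). The total great-circle distance is δ·R ≈ 0.665 × 3440 ≈ 2289 nmi, so the target fraction is f = 1900/2289 ≈ 0.830.
Interpolate at f ≈ 0.830 with slerp weights a = sin((1−f)δ)/sin δ ≈ 0.183, b = sin(fδ)/sin δ ≈ 0.850.
p = a·p₁ + b·p₂ ≈ (0.637, 0.139, 0.758); φ = arcsin(p_z) ≈ 49.28°, λ = atan2(p_y, p_x) ≈ 12.27°.

≈ 49°N, 12°E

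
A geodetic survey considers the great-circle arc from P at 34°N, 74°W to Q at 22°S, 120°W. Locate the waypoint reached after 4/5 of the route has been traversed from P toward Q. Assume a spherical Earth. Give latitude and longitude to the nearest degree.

Convert each endpoint to a unit vector on the sphere (x = cos φ cos λ, y = cos φ sin λ, z = sin φ).
The central angle between the endpoints is δ = arccos(p₁·p₂) ≈ 1.240 rad (71.1°).
Interpolate at f = 4/5 with slerp weights a = sin((1−f)δ)/sin δ ≈ 0.260, b = sin(fδ)/sin δ ≈ 0.885.
p = a·p₁ + b·p₂ ≈ (-0.351, -0.918, -0.186); φ = arcsin(p_z) ≈ -10.74°, λ = atan2(p_y, p_x) ≈ -110.93°.

≈ 11°S, 111°W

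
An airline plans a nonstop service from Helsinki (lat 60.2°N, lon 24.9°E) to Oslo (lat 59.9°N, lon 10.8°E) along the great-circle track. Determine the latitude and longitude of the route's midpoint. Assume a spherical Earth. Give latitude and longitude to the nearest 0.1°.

≈ lat 60.2°N, lon 17.8°E

From cos δ = sin φ₁ sin φ₂ + cos φ₁ cos φ₂ cos Δλ, the central angle is δ ≈ 0.123 rad (7.0°).
Interpolate at f = 1/2 with slerp weights a = sin((1−f)δ)/sin δ ≈ 0.501, b = sin(fδ)/sin δ ≈ 0.501.
p = a·p₁ + b·p₂ ≈ (0.473, 0.152, 0.868); φ = arcsin(p_z) ≈ 60.24°, λ = atan2(p_y, p_x) ≈ 17.82°.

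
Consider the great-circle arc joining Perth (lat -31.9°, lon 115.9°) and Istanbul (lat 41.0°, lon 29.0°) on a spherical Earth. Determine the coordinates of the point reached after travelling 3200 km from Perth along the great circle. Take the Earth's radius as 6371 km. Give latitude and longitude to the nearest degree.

≈ lat -12°, lon 93°

Convert each endpoint to a unit vector on the sphere (x = cos φ cos λ, y = cos φ sin λ, z = sin φ).
The central angle between the endpoints is δ = arccos(p₁·p₂) ≈ 1.888 rad (108.2°). The total great-circle distance is δ·R ≈ 1.888 × 6371 ≈ 12029 km, so the target fraction is f = 3200/12029 ≈ 0.266.
Interpolate at f ≈ 0.266 with slerp weights a = sin((1−f)δ)/sin δ ≈ 1.035, b = sin(fδ)/sin δ ≈ 0.507.
p = a·p₁ + b·p₂ ≈ (-0.049, 0.976, -0.214); φ = arcsin(p_z) ≈ -12.37°, λ = atan2(p_y, p_x) ≈ 92.89°.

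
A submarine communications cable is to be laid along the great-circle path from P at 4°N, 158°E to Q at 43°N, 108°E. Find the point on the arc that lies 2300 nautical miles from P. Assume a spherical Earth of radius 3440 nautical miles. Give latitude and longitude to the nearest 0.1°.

≈ 31.5°N, 129.6°E

From cos δ = sin φ₁ sin φ₂ + cos φ₁ cos φ₂ cos Δλ, the central angle is δ ≈ 1.028 rad (58.9°). The total great-circle distance is δ·R ≈ 1.028 × 3440 ≈ 3536 nmi, so the target fraction is f = 2300/3536 ≈ 0.650.
Interpolate at f ≈ 0.650 with slerp weights a = sin((1−f)δ)/sin δ ≈ 0.411, b = sin(fδ)/sin δ ≈ 0.724.
p = a·p₁ + b·p₂ ≈ (-0.544, 0.657, 0.522); φ = arcsin(p_z) ≈ 31.49°, λ = atan2(p_y, p_x) ≈ 129.60°.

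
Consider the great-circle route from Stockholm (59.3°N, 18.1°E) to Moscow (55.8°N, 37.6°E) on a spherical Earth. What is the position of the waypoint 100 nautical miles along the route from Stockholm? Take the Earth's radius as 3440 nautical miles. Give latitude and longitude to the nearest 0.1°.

≈ (59.0°N, 21.3°E)

From cos δ = sin φ₁ sin φ₂ + cos φ₁ cos φ₂ cos Δλ, the central angle is δ ≈ 0.192 rad (11.0°). The total great-circle distance is δ·R ≈ 0.192 × 3440 ≈ 660 nmi, so the target fraction is f = 100/660 ≈ 0.152.
Interpolate at f ≈ 0.152 with slerp weights a = sin((1−f)δ)/sin δ ≈ 0.850, b = sin(fδ)/sin δ ≈ 0.153.
p = a·p₁ + b·p₂ ≈ (0.480, 0.187, 0.857); φ = arcsin(p_z) ≈ 58.97°, λ = atan2(p_y, p_x) ≈ 21.28°.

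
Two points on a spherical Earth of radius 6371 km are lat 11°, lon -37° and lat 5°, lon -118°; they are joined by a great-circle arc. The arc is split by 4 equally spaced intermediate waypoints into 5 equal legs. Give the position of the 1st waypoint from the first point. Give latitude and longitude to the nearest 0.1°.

≈ lat 11.5°, lon -53.4°

Write both endpoints as unit vectors p₁, p₂ with components (cos φ cos λ, cos φ sin λ, sin φ).
The central angle between the endpoints is δ = arccos(p₁·p₂) ≈ 1.400 rad (80.2°).
Interpolate at f = 1/5 with slerp weights a = sin((1−f)δ)/sin δ ≈ 0.913, b = sin(fδ)/sin δ ≈ 0.280.
p = a·p₁ + b·p₂ ≈ (0.585, -0.786, 0.199); φ = arcsin(p_z) ≈ 11.46°, λ = atan2(p_y, p_x) ≈ -53.36°.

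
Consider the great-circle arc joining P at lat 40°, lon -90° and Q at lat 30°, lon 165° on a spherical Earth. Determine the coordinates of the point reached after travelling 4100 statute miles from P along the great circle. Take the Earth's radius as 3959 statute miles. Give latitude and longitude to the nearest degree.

≈ lat 43°, lon -172°

From cos δ = sin φ₁ sin φ₂ + cos φ₁ cos φ₂ cos Δλ, the central angle is δ ≈ 1.421 rad (81.4°). The total great-circle distance is δ·R ≈ 1.421 × 3959 ≈ 5624 mi, so the target fraction is f = 4100/5624 ≈ 0.729.
Interpolate at f ≈ 0.729 with slerp weights a = sin((1−f)δ)/sin δ ≈ 0.380, b = sin(fδ)/sin δ ≈ 0.870.
p = a·p₁ + b·p₂ ≈ (-0.728, -0.096, 0.679); φ = arcsin(p_z) ≈ 42.77°, λ = atan2(p_y, p_x) ≈ -172.49°.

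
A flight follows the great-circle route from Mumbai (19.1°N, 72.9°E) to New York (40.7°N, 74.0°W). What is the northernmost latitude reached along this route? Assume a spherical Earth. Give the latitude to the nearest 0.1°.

≈ 64.9°N

The great circle lies in the plane with unit normal n̂ = (p₁ × p₂)/|p₁ × p₂|.
Here n̂_z ≈ -0.424; the vertex latitude is φ_max = arccos|n̂_z| ≈ 64.9°.
Check via Clairaut: cos φ_max = |cos φ₁| · sin C = cos(19.1°)·sin(26.7°) ≈ 0.424, again giving ≈ 64.9°.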